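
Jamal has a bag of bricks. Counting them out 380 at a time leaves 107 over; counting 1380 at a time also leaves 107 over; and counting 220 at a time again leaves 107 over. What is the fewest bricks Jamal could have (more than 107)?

N − 107 must be a common multiple of 380, 1380, and 220.
380 = 2^2 × 5 × 19
1380 = 2^2 × 3 × 5 × 23
220 = 2^2 × 5 × 11
LCM(380, 1380, 220) = 2^2 × 3 × 5 × 11 × 19 × 23 = 288420.
Smallest N > 107 is LCM + 107 = 288420 + 107 = 288527.

288527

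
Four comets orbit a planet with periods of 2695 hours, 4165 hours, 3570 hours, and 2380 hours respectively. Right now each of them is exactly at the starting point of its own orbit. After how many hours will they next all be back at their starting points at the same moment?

549780 hours

They coincide at every common multiple of the periods; the first is the LCM.
2695 = 5 × 7^2 × 11
4165 = 5 × 7^2 × 17
3570 = 2 × 3 × 5 × 7 × 17
2380 = 2^2 × 5 × 7 × 17
LCM(2695, 4165, 3570, 2380) = 2^2 × 3 × 5 × 7^2 × 11 × 17 = 549780.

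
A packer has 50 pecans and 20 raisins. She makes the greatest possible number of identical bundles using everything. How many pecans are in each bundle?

5

Number of bundles = gcd(50, 20).
50 = 2 × 5^2
20 = 2^2 × 5
gcd(50, 20) = 2 × 5 = 10.
pecans per bundle = 50 / 10 = 5.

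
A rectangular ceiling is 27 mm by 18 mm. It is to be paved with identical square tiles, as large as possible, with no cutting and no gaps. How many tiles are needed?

Tile side = gcd(27, 18).
27 = 3^3
18 = 2 × 3^2
gcd(27, 18) = 3^2 = 9.
Tiles: (27/9) × (18/9) = 3 × 2 = 6.

6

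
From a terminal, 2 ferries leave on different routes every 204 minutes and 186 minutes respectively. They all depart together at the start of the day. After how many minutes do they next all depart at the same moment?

6324 minutes

They coincide at every common multiple of the periods; the first is the LCM.
204 = 2^2 × 3 × 17
186 = 2 × 3 × 31
LCM(204, 186) = 2^2 × 3 × 17 × 31 = 6324.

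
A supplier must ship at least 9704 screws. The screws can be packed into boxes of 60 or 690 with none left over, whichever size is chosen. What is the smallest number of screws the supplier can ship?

11040

The number of screws must be a common multiple of 60 and 690, so a multiple of their LCM.
60 = 2^2 × 3 × 5
690 = 2 × 3 × 5 × 23
LCM(60, 690) = 2^2 × 3 × 5 × 23 = 1380.
Smallest multiple of 1380 that is ≥ 9704: ⌈9704/1380⌉ × 1380 = 8 × 1380 = 11040.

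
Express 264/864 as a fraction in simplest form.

264 = 2^3 × 3 × 11
864 = 2^5 × 3^3
gcd(264, 864) = 2^3 × 3 = 24.
Divide numerator and denominator by 24: 264/864 = 11/36.

11/36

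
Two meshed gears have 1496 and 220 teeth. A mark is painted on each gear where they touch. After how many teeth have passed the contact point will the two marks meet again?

7480 teeth

The first simultaneous occurrence is after LCM of the individual periods.
1496 = 2^3 × 11 × 17
220 = 2^2 × 5 × 11
LCM(1496, 220) = 2^3 × 5 × 11 × 17 = 7480.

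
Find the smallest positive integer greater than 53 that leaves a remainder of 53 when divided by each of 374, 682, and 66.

34835

N − 53 must be a common multiple of 374, 682, and 66.
374 = 2 × 11 × 17
682 = 2 × 11 × 31
66 = 2 × 3 × 11
LCM(374, 682, 66) = 2 × 3 × 11 × 17 × 31 = 34782.
Smallest N > 53 is LCM + 53 = 34782 + 53 = 34835.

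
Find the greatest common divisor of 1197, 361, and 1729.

19

1197 = 3^2 × 7 × 19
361 = 19^2
1729 = 7 × 13 × 19
gcd(1197, 361, 1729) = 19.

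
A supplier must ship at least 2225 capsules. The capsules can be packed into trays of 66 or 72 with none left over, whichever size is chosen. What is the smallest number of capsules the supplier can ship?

2376

The number of capsules must be a common multiple of 66 and 72, so a multiple of their LCM.
66 = 2 × 3 × 11
72 = 2^3 × 3^2
LCM(66, 72) = 2^3 × 3^2 × 11 = 792.
Smallest multiple of 792 that is ≥ 2225: ⌈2225/792⌉ × 792 = 3 × 792 = 2376.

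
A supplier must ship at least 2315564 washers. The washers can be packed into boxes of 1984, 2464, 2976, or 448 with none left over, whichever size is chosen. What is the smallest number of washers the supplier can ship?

The number of washers must be a common multiple of 1984, 2464, 2976, and 448, so a multiple of their LCM.
1984 = 2^6 × 31
2464 = 2^5 × 7 × 11
2976 = 2^5 × 3 × 31
448 = 2^6 × 7
LCM(1984, 2464, 2976, 448) = 2^6 × 3 × 7 × 11 × 31 = 458304.
Smallest multiple of 458304 that is ≥ 2315564: ⌈2315564/458304⌉ × 458304 = 6 × 458304 = 2749824.

2749824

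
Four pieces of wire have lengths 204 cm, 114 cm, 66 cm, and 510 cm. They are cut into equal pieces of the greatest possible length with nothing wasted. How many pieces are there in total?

Piece length = gcd(204, 114, 66, 510).
204 = 2^2 × 3 × 17
114 = 2 × 3 × 19
66 = 2 × 3 × 11
510 = 2 × 3 × 5 × 17
gcd(204, 114, 66, 510) = 2 × 3 = 6.
Total pieces = 204/6 + 114/6 + 66/6 + 510/6 = 34 + 19 + 11 + 85 = 149.

149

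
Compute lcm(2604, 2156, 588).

200508

2604 = 2^2 × 3 × 7 × 31
2156 = 2^2 × 7^2 × 11
588 = 2^2 × 3 × 7^2
LCM(2604, 2156, 588) = 2^2 × 3 × 7^2 × 11 × 31 = 200508.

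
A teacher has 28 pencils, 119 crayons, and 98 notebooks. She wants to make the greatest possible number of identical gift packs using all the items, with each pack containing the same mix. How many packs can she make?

The pack count must divide each quantity, so the greatest is gcd(28, 119, 98).
28 = 2^2 × 7
119 = 7 × 17
98 = 2 × 7^2
gcd(28, 119, 98) = 7.

7 packs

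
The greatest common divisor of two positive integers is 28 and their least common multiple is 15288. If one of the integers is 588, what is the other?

728

For two integers, gcd × lcm = product, so the other is (28 × 15288) / 588 = 428064 / 588 = 728.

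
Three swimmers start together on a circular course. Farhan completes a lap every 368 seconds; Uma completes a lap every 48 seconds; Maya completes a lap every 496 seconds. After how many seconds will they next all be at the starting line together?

They coincide at every common multiple of the periods; the first is the LCM.
368 = 2^4 × 23
48 = 2^4 × 3
496 = 2^4 × 31
LCM(368, 48, 496) = 2^4 × 3 × 23 × 31 = 34224.

34224 seconds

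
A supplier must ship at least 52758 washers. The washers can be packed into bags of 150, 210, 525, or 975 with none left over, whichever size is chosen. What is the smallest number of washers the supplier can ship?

The number of washers must be a common multiple of 150, 210, 525, and 975, so a multiple of their LCM.
150 = 2 × 3 × 5^2
210 = 2 × 3 × 5 × 7
525 = 3 × 5^2 × 7
975 = 3 × 5^2 × 13
LCM(150, 210, 525, 975) = 2 × 3 × 5^2 × 7 × 13 = 13650.
Smallest multiple of 13650 that is ≥ 52758: ⌈52758/13650⌉ × 13650 = 4 × 13650 = 54600.

54600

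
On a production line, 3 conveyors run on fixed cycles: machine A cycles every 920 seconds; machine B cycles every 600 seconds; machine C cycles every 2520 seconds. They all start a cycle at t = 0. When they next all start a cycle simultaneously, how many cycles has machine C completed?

They are all back at their starting positions together after one LCM of the periods.
920 = 2^3 × 5 × 23
600 = 2^3 × 3 × 5^2
2520 = 2^3 × 3^2 × 5 × 7
LCM(920, 600, 2520) = 2^3 × 3^2 × 5^2 × 7 × 23 = 289800.
Cycles for period 2520: 289800 / 2520 = 115.

115 cycles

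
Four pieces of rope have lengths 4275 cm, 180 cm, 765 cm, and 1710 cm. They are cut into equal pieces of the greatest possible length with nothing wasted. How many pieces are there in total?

Piece length = gcd(4275, 180, 765, 1710).
4275 = 3^2 × 5^2 × 19
180 = 2^2 × 3^2 × 5
765 = 3^2 × 5 × 17
1710 = 2 × 3^2 × 5 × 19
gcd(4275, 180, 765, 1710) = 3^2 × 5 = 45.
Total pieces = 4275/45 + 180/45 + 765/45 + 1710/45 = 95 + 4 + 17 + 38 = 154.

154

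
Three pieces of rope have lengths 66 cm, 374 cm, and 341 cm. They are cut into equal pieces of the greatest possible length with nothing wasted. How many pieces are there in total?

71

Piece length = gcd(66, 374, 341).
66 = 2 × 3 × 11
374 = 2 × 11 × 17
341 = 11 × 31
gcd(66, 374, 341) = 11.
Total pieces = 66/11 + 374/11 + 341/11 = 6 + 34 + 31 = 71.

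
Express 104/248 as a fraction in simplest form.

104 = 2^3 × 13
248 = 2^3 × 31
gcd(104, 248) = 2^3 = 8.
Divide numerator and denominator by 8: 104/248 = 13/31.

13/31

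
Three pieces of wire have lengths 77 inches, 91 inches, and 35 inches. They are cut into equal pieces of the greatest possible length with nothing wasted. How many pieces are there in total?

Piece length = gcd(77, 91, 35).
77 = 7 × 11
91 = 7 × 13
35 = 5 × 7
gcd(77, 91, 35) = 7.
Total pieces = 77/7 + 91/7 + 35/7 = 11 + 13 + 5 = 29.

29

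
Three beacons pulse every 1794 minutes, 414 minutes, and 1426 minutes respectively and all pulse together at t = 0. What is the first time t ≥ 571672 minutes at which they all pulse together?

Joint pulses occur at multiples of LCM(1794, 414, 1426).
1794 = 2 × 3 × 13 × 23
414 = 2 × 3^2 × 23
1426 = 2 × 23 × 31
LCM(1794, 414, 1426) = 2 × 3^2 × 13 × 23 × 31 = 166842.
Smallest multiple of 166842 that is ≥ 571672: ⌈571672/166842⌉ × 166842 = 4 × 166842 = 667368.

667368 minutes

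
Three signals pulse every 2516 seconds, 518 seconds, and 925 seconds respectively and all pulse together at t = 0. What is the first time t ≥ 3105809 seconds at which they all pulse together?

3522400 seconds

Joint pulses occur at multiples of LCM(2516, 518, 925).
2516 = 2^2 × 17 × 37
518 = 2 × 7 × 37
925 = 5^2 × 37
LCM(2516, 518, 925) = 2^2 × 5^2 × 7 × 17 × 37 = 440300.
Smallest multiple of 440300 that is ≥ 3105809: ⌈3105809/440300⌉ × 440300 = 8 × 440300 = 3522400.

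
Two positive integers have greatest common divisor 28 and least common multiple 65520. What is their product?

For any two positive integers, gcd × lcm = product = 28 × 65520 = 1834560.

1834560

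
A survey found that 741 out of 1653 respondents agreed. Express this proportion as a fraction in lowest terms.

741 = 3 × 13 × 19
1653 = 3 × 19 × 29
gcd(741, 1653) = 3 × 19 = 57.
Divide numerator and denominator by 57: 741/1653 = 13/29.

13/29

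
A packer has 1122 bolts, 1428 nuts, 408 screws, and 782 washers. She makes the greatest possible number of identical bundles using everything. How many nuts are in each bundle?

Number of bundles = gcd(1122, 1428, 408, 782).
1122 = 2 × 3 × 11 × 17
1428 = 2^2 × 3 × 7 × 17
408 = 2^3 × 3 × 17
782 = 2 × 17 × 23
gcd(1122, 1428, 408, 782) = 2 × 17 = 34.
nuts per bundle = 1428 / 34 = 42.

42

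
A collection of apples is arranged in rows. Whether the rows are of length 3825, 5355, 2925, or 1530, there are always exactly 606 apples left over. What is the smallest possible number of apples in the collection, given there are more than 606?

696756

N − 606 must be a common multiple of 3825, 5355, 2925, and 1530.
3825 = 3^2 × 5^2 × 17
5355 = 3^2 × 5 × 7 × 17
2925 = 3^2 × 5^2 × 13
1530 = 2 × 3^2 × 5 × 17
LCM(3825, 5355, 2925, 1530) = 2 × 3^2 × 5^2 × 7 × 13 × 17 = 696150.
Smallest N > 606 is LCM + 606 = 696150 + 606 = 696756.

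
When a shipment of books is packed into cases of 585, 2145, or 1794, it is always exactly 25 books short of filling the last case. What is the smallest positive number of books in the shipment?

295985

Being 25 short of a full case of size k means N ≡ −25 (mod k), i.e. N + 25 is a multiple of each size.
585 = 3^2 × 5 × 13
2145 = 3 × 5 × 11 × 13
1794 = 2 × 3 × 13 × 23
LCM(585, 2145, 1794) = 2 × 3^2 × 5 × 11 × 13 × 23 = 296010.
Smallest positive N is 296010 − 25 = 295985.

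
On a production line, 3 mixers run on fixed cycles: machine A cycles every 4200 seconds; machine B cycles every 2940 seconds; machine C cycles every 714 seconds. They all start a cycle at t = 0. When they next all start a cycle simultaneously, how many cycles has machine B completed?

All finish a whole number of cycles simultaneously at t = LCM of the periods.
4200 = 2^3 × 3 × 5^2 × 7
2940 = 2^2 × 3 × 5 × 7^2
714 = 2 × 3 × 7 × 17
LCM(4200, 2940, 714) = 2^3 × 3 × 5^2 × 7^2 × 17 = 499800.
Cycles for period 2940: 499800 / 2940 = 170.

170 cycles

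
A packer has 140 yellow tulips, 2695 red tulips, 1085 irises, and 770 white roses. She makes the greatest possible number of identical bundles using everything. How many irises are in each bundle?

Number of bundles = gcd(140, 2695, 1085, 770).
140 = 2^2 × 5 × 7
2695 = 5 × 7^2 × 11
1085 = 5 × 7 × 31
770 = 2 × 5 × 7 × 11
gcd(140, 2695, 1085, 770) = 5 × 7 = 35.
irises per bundle = 1085 / 35 = 31.

31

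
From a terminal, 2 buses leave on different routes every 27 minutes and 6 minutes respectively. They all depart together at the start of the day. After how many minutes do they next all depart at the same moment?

They coincide at every common multiple of the periods; the first is the LCM.
27 = 3^3
6 = 2 × 3
LCM(27, 6) = 2 × 3^3 = 54.

54 minutes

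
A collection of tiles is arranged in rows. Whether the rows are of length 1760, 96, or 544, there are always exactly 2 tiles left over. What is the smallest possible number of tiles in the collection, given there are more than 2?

N − 2 must be a common multiple of 1760, 96, and 544.
1760 = 2^5 × 5 × 11
96 = 2^5 × 3
544 = 2^5 × 17
LCM(1760, 96, 544) = 2^5 × 3 × 5 × 11 × 17 = 89760.
Smallest N > 2 is LCM + 2 = 89760 + 2 = 89762.

89762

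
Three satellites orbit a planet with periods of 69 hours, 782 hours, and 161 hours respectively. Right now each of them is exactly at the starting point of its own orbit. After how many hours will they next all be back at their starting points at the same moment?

The first simultaneous occurrence is after LCM of the individual periods.
69 = 3 × 23
782 = 2 × 17 × 23
161 = 7 × 23
LCM(69, 782, 161) = 2 × 3 × 7 × 17 × 23 = 16422.

16422 hours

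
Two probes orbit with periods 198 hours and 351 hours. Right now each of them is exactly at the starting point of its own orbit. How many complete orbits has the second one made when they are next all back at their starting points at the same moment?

22 orbits

All finish a whole number of cycles simultaneously at t = LCM of the periods.
198 = 2 × 3^2 × 11
351 = 3^3 × 13
LCM(198, 351) = 2 × 3^3 × 11 × 13 = 7722.
Orbits for period 351: 7722 / 351 = 22.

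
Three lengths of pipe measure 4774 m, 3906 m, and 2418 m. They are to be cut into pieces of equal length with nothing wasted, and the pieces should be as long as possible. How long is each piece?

62 m

The greatest length dividing all of 4774, 3906, and 2418 is their gcd.
4774 = 2 × 7 × 11 × 31
3906 = 2 × 3^2 × 7 × 31
2418 = 2 × 3 × 13 × 31
gcd(4774, 3906, 2418) = 2 × 31 = 62.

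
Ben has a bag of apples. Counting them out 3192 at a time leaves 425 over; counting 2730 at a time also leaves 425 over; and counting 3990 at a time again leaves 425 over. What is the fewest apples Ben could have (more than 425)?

N − 425 must be a common multiple of 3192, 2730, and 3990.
3192 = 2^3 × 3 × 7 × 19
2730 = 2 × 3 × 5 × 7 × 13
3990 = 2 × 3 × 5 × 7 × 19
LCM(3192, 2730, 3990) = 2^3 × 3 × 5 × 7 × 13 × 19 = 207480.
Smallest N > 425 is LCM + 425 = 207480 + 425 = 207905.

207905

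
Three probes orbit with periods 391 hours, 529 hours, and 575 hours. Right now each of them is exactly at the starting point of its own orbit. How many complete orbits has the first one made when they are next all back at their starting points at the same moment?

The first common completion time is the LCM of the periods.
391 = 17 × 23
529 = 23^2
575 = 5^2 × 23
LCM(391, 529, 575) = 5^2 × 17 × 23^2 = 224825.
Orbits for period 391: 224825 / 391 = 575.

575 orbits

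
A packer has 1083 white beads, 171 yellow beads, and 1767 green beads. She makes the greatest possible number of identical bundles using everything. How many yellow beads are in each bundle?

3

Number of bundles = gcd(1083, 171, 1767).
1083 = 3 × 19^2
171 = 3^2 × 19
1767 = 3 × 19 × 31
gcd(1083, 171, 1767) = 3 × 19 = 57.
yellow beads per bundle = 171 / 57 = 3.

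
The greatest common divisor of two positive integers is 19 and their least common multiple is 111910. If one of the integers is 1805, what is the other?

For two integers, gcd × lcm = product, so the other is (19 × 111910) / 1805 = 2126290 / 1805 = 1178.

1178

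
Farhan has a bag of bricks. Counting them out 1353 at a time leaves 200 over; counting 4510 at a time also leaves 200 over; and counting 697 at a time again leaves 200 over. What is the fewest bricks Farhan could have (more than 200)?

N − 200 must be a common multiple of 1353, 4510, and 697.
1353 = 3 × 11 × 41
4510 = 2 × 5 × 11 × 41
697 = 17 × 41
LCM(1353, 4510, 697) = 2 × 3 × 5 × 11 × 17 × 41 = 230010.
Smallest N > 200 is LCM + 200 = 230010 + 200 = 230210.

230210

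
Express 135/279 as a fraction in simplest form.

135 = 3^3 × 5
279 = 3^2 × 31
gcd(135, 279) = 3^2 = 9.
Divide numerator and denominator by 9: 135/279 = 15/31.

15/31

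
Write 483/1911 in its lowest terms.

23/91

483 = 3 × 7 × 23
1911 = 3 × 7^2 × 13
gcd(483, 1911) = 3 × 7 = 21.
Divide numerator and denominator by 21: 483/1911 = 23/91.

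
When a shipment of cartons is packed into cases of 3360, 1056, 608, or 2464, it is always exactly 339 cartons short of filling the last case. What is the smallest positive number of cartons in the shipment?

Being 339 short of a full case of size k means N ≡ −339 (mod k), i.e. N + 339 is a multiple of each size.
3360 = 2^5 × 3 × 5 × 7
1056 = 2^5 × 3 × 11
608 = 2^5 × 19
2464 = 2^5 × 7 × 11
LCM(3360, 1056, 608, 2464) = 2^5 × 3 × 5 × 7 × 11 × 19 = 702240.
Smallest positive N is 702240 − 339 = 701901.

701901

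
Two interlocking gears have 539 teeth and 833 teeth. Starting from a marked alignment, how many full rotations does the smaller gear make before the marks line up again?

17 rotations

They are all back at their starting positions together after one LCM of the periods.
539 = 7^2 × 11
833 = 7^2 × 17
LCM(539, 833) = 7^2 × 11 × 17 = 9163.
Rotations for period 539: 9163 / 539 = 17.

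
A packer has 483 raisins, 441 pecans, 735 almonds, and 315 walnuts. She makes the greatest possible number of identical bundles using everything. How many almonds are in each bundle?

Number of bundles = gcd(483, 441, 735, 315).
483 = 3 × 7 × 23
441 = 3^2 × 7^2
735 = 3 × 5 × 7^2
315 = 3^2 × 5 × 7
gcd(483, 441, 735, 315) = 3 × 7 = 21.
almonds per bundle = 735 / 21 = 35.

35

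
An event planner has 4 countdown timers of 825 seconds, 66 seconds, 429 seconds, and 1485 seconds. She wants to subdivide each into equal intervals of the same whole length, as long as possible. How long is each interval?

The interval must divide each timer length; the longest such is the gcd.
825 = 3 × 5^2 × 11
66 = 2 × 3 × 11
429 = 3 × 11 × 13
1485 = 3^3 × 5 × 11
gcd(825, 66, 429, 1485) = 3 × 11 = 33.

33 seconds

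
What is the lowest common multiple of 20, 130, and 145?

7540

20 = 2^2 × 5
130 = 2 × 5 × 13
145 = 5 × 29
LCM(20, 130, 145) = 2^2 × 5 × 13 × 29 = 7540.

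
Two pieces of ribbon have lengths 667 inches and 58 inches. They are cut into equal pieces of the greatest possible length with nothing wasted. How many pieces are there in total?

25

Piece length = gcd(667, 58).
667 = 23 × 29
58 = 2 × 29
gcd(667, 58) = 29.
Total pieces = 667/29 + 58/29 = 23 + 2 = 25.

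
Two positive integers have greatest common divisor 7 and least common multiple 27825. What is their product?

For any two positive integers, gcd × lcm = product = 7 × 27825 = 194775.

194775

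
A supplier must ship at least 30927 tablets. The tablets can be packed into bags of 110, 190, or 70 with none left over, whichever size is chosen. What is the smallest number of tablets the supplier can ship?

43890

The number of tablets must be a common multiple of 110, 190, and 70, so a multiple of their LCM.
110 = 2 × 5 × 11
190 = 2 × 5 × 19
70 = 2 × 5 × 7
LCM(110, 190, 70) = 2 × 5 × 7 × 11 × 19 = 14630.
Smallest multiple of 14630 that is ≥ 30927: ⌈30927/14630⌉ × 14630 = 3 × 14630 = 43890.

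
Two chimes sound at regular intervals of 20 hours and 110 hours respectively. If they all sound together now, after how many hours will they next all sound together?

We need the least common multiple of the intervals.
20 = 2^2 × 5
110 = 2 × 5 × 11
LCM(20, 110) = 2^2 × 5 × 11 = 220.

220 hours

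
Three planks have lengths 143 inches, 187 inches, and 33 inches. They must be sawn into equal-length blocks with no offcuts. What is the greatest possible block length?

The block length must divide every plank, so the greatest is gcd(143, 187, 33).
143 = 11 × 13
187 = 11 × 17
33 = 3 × 11
gcd(143, 187, 33) = 11.

11 inches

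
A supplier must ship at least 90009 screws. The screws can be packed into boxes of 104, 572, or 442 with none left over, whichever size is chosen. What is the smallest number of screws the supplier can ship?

97240

The number of screws must be a common multiple of 104, 572, and 442, so a multiple of their LCM.
104 = 2^3 × 13
572 = 2^2 × 11 × 13
442 = 2 × 13 × 17
LCM(104, 572, 442) = 2^3 × 11 × 13 × 17 = 19448.
Smallest multiple of 19448 that is ≥ 90009: ⌈90009/19448⌉ × 19448 = 5 × 19448 = 97240.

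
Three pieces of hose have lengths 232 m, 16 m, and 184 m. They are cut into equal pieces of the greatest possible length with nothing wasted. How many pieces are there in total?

54

Piece length = gcd(232, 16, 184).
232 = 2^3 × 29
16 = 2^4
184 = 2^3 × 23
gcd(232, 16, 184) = 2^3 = 8.
Total pieces = 232/8 + 16/8 + 184/8 = 29 + 2 + 23 = 54.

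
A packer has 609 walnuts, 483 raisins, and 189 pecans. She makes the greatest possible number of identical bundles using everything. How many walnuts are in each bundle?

29

Number of bundles = gcd(609, 483, 189).
609 = 3 × 7 × 29
483 = 3 × 7 × 23
189 = 3^3 × 7
gcd(609, 483, 189) = 3 × 7 = 21.
walnuts per bundle = 609 / 21 = 29.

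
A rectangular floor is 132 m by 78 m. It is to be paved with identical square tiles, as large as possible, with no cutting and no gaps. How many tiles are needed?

286

Tile side = gcd(132, 78).
132 = 2^2 × 3 × 11
78 = 2 × 3 × 13
gcd(132, 78) = 2 × 3 = 6.
Tiles: (132/6) × (78/6) = 22 × 13 = 286.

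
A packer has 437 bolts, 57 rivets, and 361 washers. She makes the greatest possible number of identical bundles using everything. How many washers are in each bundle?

19

Number of bundles = gcd(437, 57, 361).
437 = 19 × 23
57 = 3 × 19
361 = 19^2
gcd(437, 57, 361) = 19.
washers per bundle = 361 / 19 = 19.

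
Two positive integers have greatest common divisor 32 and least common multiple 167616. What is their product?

For any two positive integers, gcd × lcm = product = 32 × 167616 = 5363712.

5363712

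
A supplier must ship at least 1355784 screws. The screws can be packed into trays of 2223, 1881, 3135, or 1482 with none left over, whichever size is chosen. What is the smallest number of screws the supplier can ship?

The number of screws must be a common multiple of 2223, 1881, 3135, and 1482, so a multiple of their LCM.
2223 = 3^2 × 13 × 19
1881 = 3^2 × 11 × 19
3135 = 3 × 5 × 11 × 19
1482 = 2 × 3 × 13 × 19
LCM(2223, 1881, 3135, 1482) = 2 × 3^2 × 5 × 11 × 13 × 19 = 244530.
Smallest multiple of 244530 that is ≥ 1355784: ⌈1355784/244530⌉ × 244530 = 6 × 244530 = 1467180.

1467180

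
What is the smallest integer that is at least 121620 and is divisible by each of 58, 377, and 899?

The integer must be a common multiple of 58, 377, and 899, so a multiple of their LCM.
58 = 2 × 29
377 = 13 × 29
899 = 29 × 31
LCM(58, 377, 899) = 2 × 13 × 29 × 31 = 23374.
Smallest multiple of 23374 that is ≥ 121620: ⌈121620/23374⌉ × 23374 = 6 × 23374 = 140244.

140244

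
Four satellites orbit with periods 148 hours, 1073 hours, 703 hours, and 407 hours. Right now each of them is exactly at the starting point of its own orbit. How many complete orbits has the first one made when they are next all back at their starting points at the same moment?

6061 orbits

The first common completion time is the LCM of the periods.
148 = 2^2 × 37
1073 = 29 × 37
703 = 19 × 37
407 = 11 × 37
LCM(148, 1073, 703, 407) = 2^2 × 11 × 19 × 29 × 37 = 897028.
Orbits for period 148: 897028 / 148 = 6061.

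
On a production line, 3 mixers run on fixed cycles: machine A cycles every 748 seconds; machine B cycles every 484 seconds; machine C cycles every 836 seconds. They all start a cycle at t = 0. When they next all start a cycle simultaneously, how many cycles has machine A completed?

All finish a whole number of cycles simultaneously at t = LCM of the periods.
748 = 2^2 × 11 × 17
484 = 2^2 × 11^2
836 = 2^2 × 11 × 19
LCM(748, 484, 836) = 2^2 × 11^2 × 17 × 19 = 156332.
Cycles for period 748: 156332 / 748 = 209.

209 cycles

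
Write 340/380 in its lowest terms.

17/19

340 = 2^2 × 5 × 17
380 = 2^2 × 5 × 19
gcd(340, 380) = 2^2 × 5 = 20.
Divide numerator and denominator by 20: 340/380 = 17/19.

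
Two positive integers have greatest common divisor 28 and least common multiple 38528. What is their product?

For any two positive integers, gcd × lcm = product = 28 × 38528 = 1078784.

1078784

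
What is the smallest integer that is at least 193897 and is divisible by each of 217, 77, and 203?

The integer must be a common multiple of 217, 77, and 203, so a multiple of their LCM.
217 = 7 × 31
77 = 7 × 11
203 = 7 × 29
LCM(217, 77, 203) = 7 × 11 × 29 × 31 = 69223.
Smallest multiple of 69223 that is ≥ 193897: ⌈193897/69223⌉ × 69223 = 3 × 69223 = 207669.

207669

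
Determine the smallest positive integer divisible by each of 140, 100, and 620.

140 = 2^2 × 5 × 7
100 = 2^2 × 5^2
620 = 2^2 × 5 × 31
LCM(140, 100, 620) = 2^2 × 5^2 × 7 × 31 = 21700.

21700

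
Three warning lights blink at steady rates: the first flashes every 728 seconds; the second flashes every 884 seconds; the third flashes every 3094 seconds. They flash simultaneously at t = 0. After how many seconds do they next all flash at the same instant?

We need the least common multiple of the intervals.
728 = 2^3 × 7 × 13
884 = 2^2 × 13 × 17
3094 = 2 × 7 × 13 × 17
LCM(728, 884, 3094) = 2^3 × 7 × 13 × 17 = 12376.

12376 seconds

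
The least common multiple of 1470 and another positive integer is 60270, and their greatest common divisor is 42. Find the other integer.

1722

gcd × lcm = product of the two integers, so the other integer is (42 × 60270) / 1470 = 1722.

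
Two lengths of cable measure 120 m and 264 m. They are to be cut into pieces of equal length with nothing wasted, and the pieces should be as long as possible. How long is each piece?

The greatest length dividing all of 120 and 264 is their gcd.
120 = 2^3 × 3 × 5
264 = 2^3 × 3 × 11
gcd(120, 264) = 2^3 × 3 = 24.

24 m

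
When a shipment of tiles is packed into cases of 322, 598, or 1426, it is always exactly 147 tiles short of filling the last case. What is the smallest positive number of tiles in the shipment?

Being 147 short of a full case of size k means N ≡ −147 (mod k), i.e. N + 147 is a multiple of each size.
322 = 2 × 7 × 23
598 = 2 × 13 × 23
1426 = 2 × 23 × 31
LCM(322, 598, 1426) = 2 × 7 × 13 × 23 × 31 = 129766.
Smallest positive N is 129766 − 147 = 129619.

129619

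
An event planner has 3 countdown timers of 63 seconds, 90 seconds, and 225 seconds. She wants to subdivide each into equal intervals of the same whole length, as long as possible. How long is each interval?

9 seconds

The interval must divide each timer length; the longest such is the gcd.
63 = 3^2 × 7
90 = 2 × 3^2 × 5
225 = 3^2 × 5^2
gcd(63, 90, 225) = 3^2 = 9.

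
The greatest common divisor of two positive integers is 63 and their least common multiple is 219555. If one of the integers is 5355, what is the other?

2583

For two integers, gcd × lcm = product, so the other is (63 × 219555) / 5355 = 13831965 / 5355 = 2583.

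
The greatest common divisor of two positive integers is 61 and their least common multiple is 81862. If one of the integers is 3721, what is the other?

1342

For two integers, gcd × lcm = product, so the other is (61 × 81862) / 3721 = 4993582 / 3721 = 1342.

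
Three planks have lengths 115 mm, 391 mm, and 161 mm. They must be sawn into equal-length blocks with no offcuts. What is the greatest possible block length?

23 mm

The block length must divide every plank, so the greatest is gcd(115, 391, 161).
115 = 5 × 23
391 = 17 × 23
161 = 7 × 23
gcd(115, 391, 161) = 23.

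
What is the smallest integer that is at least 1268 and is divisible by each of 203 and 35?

2030

The integer must be a common multiple of 203 and 35, so a multiple of their LCM.
203 = 7 × 29
35 = 5 × 7
LCM(203, 35) = 5 × 7 × 29 = 1015.
Smallest multiple of 1015 that is ≥ 1268: ⌈1268/1015⌉ × 1015 = 2 × 1015 = 2030.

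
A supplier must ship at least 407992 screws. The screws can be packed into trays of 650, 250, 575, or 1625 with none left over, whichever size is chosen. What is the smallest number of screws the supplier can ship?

448500

The number of screws must be a common multiple of 650, 250, 575, and 1625, so a multiple of their LCM.
650 = 2 × 5^2 × 13
250 = 2 × 5^3
575 = 5^2 × 23
1625 = 5^3 × 13
LCM(650, 250, 575, 1625) = 2 × 5^3 × 13 × 23 = 74750.
Smallest multiple of 74750 that is ≥ 407992: ⌈407992/74750⌉ × 74750 = 6 × 74750 = 448500.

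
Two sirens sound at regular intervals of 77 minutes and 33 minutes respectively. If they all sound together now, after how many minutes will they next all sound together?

We need the least common multiple of the intervals.
77 = 7 × 11
33 = 3 × 11
LCM(77, 33) = 3 × 7 × 11 = 231.

231 minutes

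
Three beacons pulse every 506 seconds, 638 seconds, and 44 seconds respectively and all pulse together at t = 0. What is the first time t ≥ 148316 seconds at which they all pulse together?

176088 seconds

Joint pulses occur at multiples of LCM(506, 638, 44).
506 = 2 × 11 × 23
638 = 2 × 11 × 29
44 = 2^2 × 11
LCM(506, 638, 44) = 2^2 × 11 × 23 × 29 = 29348.
Smallest multiple of 29348 that is ≥ 148316: ⌈148316/29348⌉ × 29348 = 6 × 29348 = 176088.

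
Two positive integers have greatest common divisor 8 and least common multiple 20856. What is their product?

166848

For any two positive integers, gcd × lcm = product = 8 × 20856 = 166848.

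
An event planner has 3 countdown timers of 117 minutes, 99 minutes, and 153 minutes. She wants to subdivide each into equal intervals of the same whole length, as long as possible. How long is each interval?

The interval must divide each timer length; the longest such is the gcd.
117 = 3^2 × 13
99 = 3^2 × 11
153 = 3^2 × 17
gcd(117, 99, 153) = 3^2 = 9.

9 minutes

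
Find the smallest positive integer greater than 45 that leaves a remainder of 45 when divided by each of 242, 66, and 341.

22551

N − 45 must be a common multiple of 242, 66, and 341.
242 = 2 × 11^2
66 = 2 × 3 × 11
341 = 11 × 31
LCM(242, 66, 341) = 2 × 3 × 11^2 × 31 = 22506.
Smallest N > 45 is LCM + 45 = 22506 + 45 = 22551.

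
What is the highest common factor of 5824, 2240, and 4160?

64

5824 = 2^6 × 7 × 13
2240 = 2^6 × 5 × 7
4160 = 2^6 × 5 × 13
gcd(5824, 2240, 4160) = 2^6 = 64.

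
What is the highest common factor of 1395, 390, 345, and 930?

1395 = 3^2 × 5 × 31
390 = 2 × 3 × 5 × 13
345 = 3 × 5 × 23
930 = 2 × 3 × 5 × 31
gcd(1395, 390, 345, 930) = 3 × 5 = 15.

15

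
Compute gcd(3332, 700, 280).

28

3332 = 2^2 × 7^2 × 17
700 = 2^2 × 5^2 × 7
280 = 2^3 × 5 × 7
gcd(3332, 700, 280) = 2^2 × 7 = 28.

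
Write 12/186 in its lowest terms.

12 = 2^2 × 3
186 = 2 × 3 × 31
gcd(12, 186) = 2 × 3 = 6.
Divide numerator and denominator by 6: 12/186 = 2/31.

2/31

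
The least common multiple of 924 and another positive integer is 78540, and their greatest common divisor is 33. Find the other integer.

gcd × lcm = product of the two integers, so the other integer is (33 × 78540) / 924 = 2805.

2805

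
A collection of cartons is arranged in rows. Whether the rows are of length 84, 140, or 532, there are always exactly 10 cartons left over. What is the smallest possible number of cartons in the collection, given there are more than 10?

7990

N − 10 must be a common multiple of 84, 140, and 532.
84 = 2^2 × 3 × 7
140 = 2^2 × 5 × 7
532 = 2^2 × 7 × 19
LCM(84, 140, 532) = 2^2 × 3 × 5 × 7 × 19 = 7980.
Smallest N > 10 is LCM + 10 = 7980 + 10 = 7990.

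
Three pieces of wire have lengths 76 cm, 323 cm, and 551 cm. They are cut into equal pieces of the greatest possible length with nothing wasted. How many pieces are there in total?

50

Piece length = gcd(76, 323, 551).
76 = 2^2 × 19
323 = 17 × 19
551 = 19 × 29
gcd(76, 323, 551) = 19.
Total pieces = 76/19 + 323/19 + 551/19 = 4 + 17 + 29 = 50.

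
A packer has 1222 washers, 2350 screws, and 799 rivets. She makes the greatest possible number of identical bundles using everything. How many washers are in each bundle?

Number of bundles = gcd(1222, 2350, 799).
1222 = 2 × 13 × 47
2350 = 2 × 5^2 × 47
799 = 17 × 47
gcd(1222, 2350, 799) = 47.
washers per bundle = 1222 / 47 = 26.

26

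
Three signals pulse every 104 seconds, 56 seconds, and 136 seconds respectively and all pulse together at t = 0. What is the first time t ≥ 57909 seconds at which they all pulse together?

61880 seconds

Joint pulses occur at multiples of LCM(104, 56, 136).
104 = 2^3 × 13
56 = 2^3 × 7
136 = 2^3 × 17
LCM(104, 56, 136) = 2^3 × 7 × 13 × 17 = 12376.
Smallest multiple of 12376 that is ≥ 57909: ⌈57909/12376⌉ × 12376 = 5 × 12376 = 61880.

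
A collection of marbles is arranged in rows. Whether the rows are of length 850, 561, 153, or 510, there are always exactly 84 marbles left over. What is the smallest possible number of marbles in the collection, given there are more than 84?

N − 84 must be a common multiple of 850, 561, 153, and 510.
850 = 2 × 5^2 × 17
561 = 3 × 11 × 17
153 = 3^2 × 17
510 = 2 × 3 × 5 × 17
LCM(850, 561, 153, 510) = 2 × 3^2 × 5^2 × 11 × 17 = 84150.
Smallest N > 84 is LCM + 84 = 84150 + 84 = 84234.

84234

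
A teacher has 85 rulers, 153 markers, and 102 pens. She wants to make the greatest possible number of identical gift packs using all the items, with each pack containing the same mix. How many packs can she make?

The pack count must divide each quantity, so the greatest is gcd(85, 153, 102).
85 = 5 × 17
153 = 3^2 × 17
102 = 2 × 3 × 17
gcd(85, 153, 102) = 17.

17 packs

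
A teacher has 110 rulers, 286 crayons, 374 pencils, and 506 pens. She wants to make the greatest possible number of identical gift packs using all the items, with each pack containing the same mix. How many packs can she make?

The pack count must divide each quantity, so the greatest is gcd(110, 286, 374, 506).
110 = 2 × 5 × 11
286 = 2 × 11 × 13
374 = 2 × 11 × 17
506 = 2 × 11 × 23
gcd(110, 286, 374, 506) = 2 × 11 = 22.

22 packs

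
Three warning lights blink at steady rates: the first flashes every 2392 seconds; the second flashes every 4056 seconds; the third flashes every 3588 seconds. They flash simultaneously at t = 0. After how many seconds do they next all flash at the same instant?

93288 seconds

They coincide at every common multiple of the periods; the first is the LCM.
2392 = 2^3 × 13 × 23
4056 = 2^3 × 3 × 13^2
3588 = 2^2 × 3 × 13 × 23
LCM(2392, 4056, 3588) = 2^3 × 3 × 13^2 × 23 = 93288.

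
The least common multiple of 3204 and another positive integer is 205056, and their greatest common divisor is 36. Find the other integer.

2304

gcd × lcm = product of the two integers, so the other integer is (36 × 205056) / 3204 = 2304.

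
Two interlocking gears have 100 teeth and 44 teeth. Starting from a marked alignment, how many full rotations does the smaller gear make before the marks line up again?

The first common completion time is the LCM of the periods.
100 = 2^2 × 5^2
44 = 2^2 × 11
LCM(100, 44) = 2^2 × 5^2 × 11 = 1100.
Rotations for period 44: 1100 / 44 = 25.

25 rotations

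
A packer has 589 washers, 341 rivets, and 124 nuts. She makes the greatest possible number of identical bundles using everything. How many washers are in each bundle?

Number of bundles = gcd(589, 341, 124).
589 = 19 × 31
341 = 11 × 31
124 = 2^2 × 31
gcd(589, 341, 124) = 31.
washers per bundle = 589 / 31 = 19.

19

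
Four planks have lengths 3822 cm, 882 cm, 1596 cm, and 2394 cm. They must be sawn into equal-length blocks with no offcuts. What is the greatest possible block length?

42 cm

This is the greatest common divisor of 3822, 882, 1596, and 2394.
3822 = 2 × 3 × 7^2 × 13
882 = 2 × 3^2 × 7^2
1596 = 2^2 × 3 × 7 × 19
2394 = 2 × 3^2 × 7 × 19
gcd(3822, 882, 1596, 2394) = 2 × 3 × 7 = 42.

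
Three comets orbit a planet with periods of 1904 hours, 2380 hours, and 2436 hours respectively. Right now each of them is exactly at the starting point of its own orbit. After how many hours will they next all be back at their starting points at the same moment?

828240 hours

They coincide at every common multiple of the periods; the first is the LCM.
1904 = 2^4 × 7 × 17
2380 = 2^2 × 5 × 7 × 17
2436 = 2^2 × 3 × 7 × 29
LCM(1904, 2380, 2436) = 2^4 × 3 × 5 × 7 × 17 × 29 = 828240.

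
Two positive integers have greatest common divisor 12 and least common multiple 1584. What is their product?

19008

For any two positive integers, gcd × lcm = product = 12 × 1584 = 19008.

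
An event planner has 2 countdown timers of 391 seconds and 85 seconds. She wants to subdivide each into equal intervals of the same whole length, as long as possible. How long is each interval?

17 seconds

By the Euclidean algorithm:
391 = 4 × 85 + 51
85 = 1 × 51 + 34
51 = 1 × 34 + 17
34 = 2 × 17 + 0
gcd(391, 85) = 17.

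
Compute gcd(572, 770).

572 = 2^2 × 11 × 13
770 = 2 × 5 × 7 × 11
gcd(572, 770) = 2 × 11 = 22.

22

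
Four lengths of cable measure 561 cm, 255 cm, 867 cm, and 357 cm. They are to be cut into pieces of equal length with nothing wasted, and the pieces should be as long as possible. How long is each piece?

The greatest length dividing all of 561, 255, 867, and 357 is their gcd.
561 = 3 × 11 × 17
255 = 3 × 5 × 17
867 = 3 × 17^2
357 = 3 × 7 × 17
gcd(561, 255, 867, 357) = 3 × 17 = 51.

51 cm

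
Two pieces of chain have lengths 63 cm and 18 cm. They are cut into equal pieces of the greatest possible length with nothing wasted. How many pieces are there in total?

Piece length = gcd(63, 18).
63 = 3^2 × 7
18 = 2 × 3^2
gcd(63, 18) = 3^2 = 9.
Total pieces = 63/9 + 18/9 = 7 + 2 = 9.

9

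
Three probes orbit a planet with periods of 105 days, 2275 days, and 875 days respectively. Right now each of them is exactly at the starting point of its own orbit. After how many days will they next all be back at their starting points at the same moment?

34125 days

They coincide at every common multiple of the periods; the first is the LCM.
105 = 3 × 5 × 7
2275 = 5^2 × 7 × 13
875 = 5^3 × 7
LCM(105, 2275, 875) = 3 × 5^3 × 7 × 13 = 34125.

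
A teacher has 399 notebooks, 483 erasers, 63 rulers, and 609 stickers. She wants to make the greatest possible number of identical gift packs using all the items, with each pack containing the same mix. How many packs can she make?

21 packs

The pack count must divide each quantity, so the greatest is gcd(399, 483, 63, 609).
399 = 3 × 7 × 19
483 = 3 × 7 × 23
63 = 3^2 × 7
609 = 3 × 7 × 29
gcd(399, 483, 63, 609) = 3 × 7 = 21.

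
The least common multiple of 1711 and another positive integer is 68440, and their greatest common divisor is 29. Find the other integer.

1160

gcd × lcm = product of the two integers, so the other integer is (29 × 68440) / 1711 = 1160.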